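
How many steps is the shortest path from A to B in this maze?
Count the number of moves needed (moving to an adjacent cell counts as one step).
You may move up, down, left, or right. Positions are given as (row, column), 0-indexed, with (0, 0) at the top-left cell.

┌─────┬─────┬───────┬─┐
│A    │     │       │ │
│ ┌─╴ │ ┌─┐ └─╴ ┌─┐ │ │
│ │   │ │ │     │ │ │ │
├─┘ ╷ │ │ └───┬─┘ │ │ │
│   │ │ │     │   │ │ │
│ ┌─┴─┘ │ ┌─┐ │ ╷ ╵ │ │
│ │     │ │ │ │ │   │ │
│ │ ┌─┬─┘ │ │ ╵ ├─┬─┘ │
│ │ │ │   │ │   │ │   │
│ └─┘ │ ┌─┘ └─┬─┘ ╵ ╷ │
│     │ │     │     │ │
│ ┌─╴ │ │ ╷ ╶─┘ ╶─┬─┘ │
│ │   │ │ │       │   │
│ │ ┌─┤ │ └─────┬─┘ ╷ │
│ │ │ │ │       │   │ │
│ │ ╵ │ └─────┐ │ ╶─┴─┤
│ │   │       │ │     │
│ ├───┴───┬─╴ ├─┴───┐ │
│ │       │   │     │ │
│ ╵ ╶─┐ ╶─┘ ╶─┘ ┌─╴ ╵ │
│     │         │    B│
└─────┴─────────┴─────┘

Using BFS to find shortest path:
Start: (0, 0), End: (10, 10)
Path found:
(0,0) → (0,1) → (0,2) → (1,2) → (1,1) → (2,1) → (2,0) → (3,0) → (4,0) → (5,0) → (6,0) → (7,0) → (8,0) → (9,0) → (10,0) → (10,1) → (9,1) → (9,2) → (9,3) → (10,3) → (10,4) → (10,5) → (10,6) → (10,7) → (9,7) → (9,8) → (9,9) → (10,9) → (10,10)
Number of steps: 28

Solution:

┌─────┬─────┬───────┬─┐
│A → ↓│     │       │ │
│ ┌─╴ │ ┌─┐ └─╴ ┌─┐ │ │
│ │↓ ↲│ │ │     │ │ │ │
├─┘ ╷ │ │ └───┬─┘ │ │ │
│↓ ↲│ │ │     │   │ │ │
│ ┌─┴─┘ │ ┌─┐ │ ╷ ╵ │ │
│↓│     │ │ │ │ │   │ │
│ │ ┌─┬─┘ │ │ ╵ ├─┬─┘ │
│↓│ │ │   │ │   │ │   │
│ └─┘ │ ┌─┘ └─┬─┘ ╵ ╷ │
│↓    │ │     │     │ │
│ ┌─╴ │ │ ╷ ╶─┘ ╶─┬─┘ │
│↓│   │ │ │       │   │
│ │ ┌─┤ │ └─────┬─┘ ╷ │
│↓│ │ │ │       │   │ │
│ │ ╵ │ └─────┐ │ ╶─┴─┤
│↓│   │       │ │     │
│ ├───┴───┬─╴ ├─┴───┐ │
│↓│↱ → ↓  │   │↱ → ↓│ │
│ ╵ ╶─┐ ╶─┘ ╶─┘ ┌─╴ ╵ │
│↳ ↑  │↳ → → → ↑│  ↳ B│
└─────┴─────────┴─────┘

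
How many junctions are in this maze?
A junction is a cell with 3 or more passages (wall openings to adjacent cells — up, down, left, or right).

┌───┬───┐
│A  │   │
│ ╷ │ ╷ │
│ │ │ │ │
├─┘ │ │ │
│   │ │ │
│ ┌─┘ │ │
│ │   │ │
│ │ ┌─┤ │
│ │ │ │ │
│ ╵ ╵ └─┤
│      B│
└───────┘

Checking each cell for number of passages:

Junctions found (3+ passages):
  (5, 1): 3 passages
  (5, 2): 3 passages
Total junctions: 2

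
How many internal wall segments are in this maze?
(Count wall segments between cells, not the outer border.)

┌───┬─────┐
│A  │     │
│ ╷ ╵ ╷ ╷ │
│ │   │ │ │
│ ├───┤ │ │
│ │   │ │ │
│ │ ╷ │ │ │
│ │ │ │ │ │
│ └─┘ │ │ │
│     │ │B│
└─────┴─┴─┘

Counting internal wall segments:
Total internal walls: 16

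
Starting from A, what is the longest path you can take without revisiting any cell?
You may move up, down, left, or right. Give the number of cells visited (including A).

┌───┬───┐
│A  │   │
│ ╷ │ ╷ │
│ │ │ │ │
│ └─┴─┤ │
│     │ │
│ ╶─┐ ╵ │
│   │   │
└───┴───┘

Finding longest simple path using DFS:
Start: (0, 0)
Longest path visits 12 cells
Path: A → down → down → right → right → down → right → up → up → up → left → down

Solution:

┌───┬───┐
│A  │↓ ↰│
│ ╷ │ ╷ │
│↓│ │B│↑│
│ └─┴─┤ │
│↳ → ↓│↑│
│ ╶─┐ ╵ │
│   │↳ ↑│
└───┴───┘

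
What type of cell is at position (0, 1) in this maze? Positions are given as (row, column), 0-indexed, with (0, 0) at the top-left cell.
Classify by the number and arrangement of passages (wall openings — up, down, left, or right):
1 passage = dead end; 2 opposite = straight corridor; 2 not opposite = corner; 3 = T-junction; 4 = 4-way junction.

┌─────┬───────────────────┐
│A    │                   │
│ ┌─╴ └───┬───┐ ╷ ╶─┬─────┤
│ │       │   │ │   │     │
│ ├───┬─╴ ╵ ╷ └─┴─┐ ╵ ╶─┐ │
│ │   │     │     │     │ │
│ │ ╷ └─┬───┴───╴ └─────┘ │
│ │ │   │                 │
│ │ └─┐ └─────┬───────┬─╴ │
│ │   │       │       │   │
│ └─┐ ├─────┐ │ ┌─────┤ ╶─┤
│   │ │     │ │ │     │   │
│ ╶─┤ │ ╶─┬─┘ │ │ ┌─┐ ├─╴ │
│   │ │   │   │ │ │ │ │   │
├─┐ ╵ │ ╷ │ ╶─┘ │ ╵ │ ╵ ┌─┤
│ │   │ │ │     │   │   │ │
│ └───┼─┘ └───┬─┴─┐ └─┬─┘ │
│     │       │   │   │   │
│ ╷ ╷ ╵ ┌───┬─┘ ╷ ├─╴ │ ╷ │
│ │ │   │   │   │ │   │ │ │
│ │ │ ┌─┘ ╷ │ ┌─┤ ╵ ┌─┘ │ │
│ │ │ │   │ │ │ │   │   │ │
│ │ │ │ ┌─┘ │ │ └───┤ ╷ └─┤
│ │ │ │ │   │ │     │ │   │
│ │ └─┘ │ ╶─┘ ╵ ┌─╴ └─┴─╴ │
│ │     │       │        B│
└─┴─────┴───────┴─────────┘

Checking cell at (0, 1):
Number of passages: 2
Cell type: straight corridor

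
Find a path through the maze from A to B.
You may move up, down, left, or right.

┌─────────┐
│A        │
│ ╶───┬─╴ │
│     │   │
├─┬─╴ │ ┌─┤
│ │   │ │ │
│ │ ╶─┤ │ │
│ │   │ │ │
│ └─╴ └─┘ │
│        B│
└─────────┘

Finding the shortest path through the maze:
Path length: 10 steps
Directions: down → right → right → down → left → down → right → down → right → right

Solution:

┌─────────┐
│A        │
│ ╶───┬─╴ │
│↳ → ↓│   │
├─┬─╴ │ ┌─┤
│ │↓ ↲│ │ │
│ │ ╶─┤ │ │
│ │↳ ↓│ │ │
│ └─╴ └─┘ │
│    ↳ → B│
└─────────┘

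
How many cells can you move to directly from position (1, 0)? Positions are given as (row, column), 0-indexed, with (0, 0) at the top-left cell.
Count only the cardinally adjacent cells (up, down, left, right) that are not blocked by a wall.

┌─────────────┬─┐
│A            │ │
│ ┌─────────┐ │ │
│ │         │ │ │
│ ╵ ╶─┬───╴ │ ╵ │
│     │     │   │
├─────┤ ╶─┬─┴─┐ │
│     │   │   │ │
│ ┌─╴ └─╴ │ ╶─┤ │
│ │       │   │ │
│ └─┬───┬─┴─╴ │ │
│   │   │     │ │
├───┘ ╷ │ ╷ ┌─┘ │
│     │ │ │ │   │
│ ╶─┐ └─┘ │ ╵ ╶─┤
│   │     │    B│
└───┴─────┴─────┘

Checking passable neighbors of (1, 0):
Neighbors: (0, 0), (2, 0)
Count: 2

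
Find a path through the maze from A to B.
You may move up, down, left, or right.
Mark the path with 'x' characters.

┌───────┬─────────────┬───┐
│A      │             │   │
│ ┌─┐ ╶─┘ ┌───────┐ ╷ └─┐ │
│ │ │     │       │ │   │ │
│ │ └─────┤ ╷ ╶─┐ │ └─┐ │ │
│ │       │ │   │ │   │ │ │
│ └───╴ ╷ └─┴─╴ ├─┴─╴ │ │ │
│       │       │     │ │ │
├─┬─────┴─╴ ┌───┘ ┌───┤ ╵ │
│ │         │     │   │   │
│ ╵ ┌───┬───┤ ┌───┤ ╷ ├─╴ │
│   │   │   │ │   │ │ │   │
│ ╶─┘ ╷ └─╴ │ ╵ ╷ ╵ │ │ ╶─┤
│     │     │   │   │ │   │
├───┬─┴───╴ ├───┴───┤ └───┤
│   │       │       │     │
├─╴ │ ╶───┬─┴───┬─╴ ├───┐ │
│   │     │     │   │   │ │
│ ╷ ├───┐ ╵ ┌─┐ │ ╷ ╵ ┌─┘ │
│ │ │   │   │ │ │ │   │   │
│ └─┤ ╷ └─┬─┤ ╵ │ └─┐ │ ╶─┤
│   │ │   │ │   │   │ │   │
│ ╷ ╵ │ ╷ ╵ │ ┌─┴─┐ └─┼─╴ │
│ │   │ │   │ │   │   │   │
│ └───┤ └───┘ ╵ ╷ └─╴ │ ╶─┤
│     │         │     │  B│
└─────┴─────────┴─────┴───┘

Finding the shortest path through the maze:
Path length: 44 steps
Directions: right → right → down → right → right → up → right → right → right → right → right → down → down → right → down → left → left → down → left → left → down → down → right → up → right → down → right → up → up → right → down → down → down → right → right → down → down → left → down → right → down → left → down → right

Solution:

┌───────┬─────────────┬───┐
│A x x  │x x x x x x  │   │
│ ┌─┐ ╶─┘ ┌───────┐ ╷ └─┐ │
│ │ │x x x│       │x│   │ │
│ │ └─────┤ ╷ ╶─┐ │ └─┐ │ │
│ │       │ │   │ │x x│ │ │
│ └───╴ ╷ └─┴─╴ ├─┴─╴ │ │ │
│       │       │x x x│ │ │
├─┬─────┴─╴ ┌───┘ ┌───┤ ╵ │
│ │         │x x x│x x│   │
│ ╵ ┌───┬───┤ ┌───┤ ╷ ├─╴ │
│   │   │   │x│x x│x│x│   │
│ ╶─┘ ╷ └─╴ │ ╵ ╷ ╵ │ │ ╶─┤
│     │     │x x│x x│x│   │
├───┬─┴───╴ ├───┴───┤ └───┤
│   │       │       │x x x│
├─╴ │ ╶───┬─┴───┬─╴ ├───┐ │
│   │     │     │   │   │x│
│ ╷ ├───┐ ╵ ┌─┐ │ ╷ ╵ ┌─┘ │
│ │ │   │   │ │ │ │   │x x│
│ └─┤ ╷ └─┬─┤ ╵ │ └─┐ │ ╶─┤
│   │ │   │ │   │   │ │x x│
│ ╷ ╵ │ ╷ ╵ │ ┌─┴─┐ └─┼─╴ │
│ │   │ │   │ │   │   │x x│
│ └───┤ └───┘ ╵ ╷ └─╴ │ ╶─┤
│     │         │     │x B│
└─────┴─────────┴─────┴───┘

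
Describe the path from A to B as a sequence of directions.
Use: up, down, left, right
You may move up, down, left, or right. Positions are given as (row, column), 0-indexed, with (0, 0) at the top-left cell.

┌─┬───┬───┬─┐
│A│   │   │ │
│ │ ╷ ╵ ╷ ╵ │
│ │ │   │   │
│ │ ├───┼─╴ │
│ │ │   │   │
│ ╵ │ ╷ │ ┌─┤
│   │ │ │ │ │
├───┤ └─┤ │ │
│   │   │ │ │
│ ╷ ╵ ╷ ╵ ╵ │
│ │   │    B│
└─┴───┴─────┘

Finding the path and converting it to directions:
Path through cells: (0,0) → (1,0) → (2,0) → (3,0) → (3,1) → (2,1) → (1,1) → (0,1) → (0,2) → (1,2) → (1,3) → (0,3) → (0,4) → (1,4) → (1,5) → (2,5) → (2,4) → (3,4) → (4,4) → (5,4) → (5,5)
Directions: down, down, down, right, up, up, up, right, down, right, up, right, down, right, down, left, down, down, down, right

Solution:

┌─┬───┬───┬─┐
│A│↱ ↓│↱ ↓│ │
│ │ ╷ ╵ ╷ ╵ │
│↓│↑│↳ ↑│↳ ↓│
│ │ ├───┼─╴ │
│↓│↑│   │↓ ↲│
│ ╵ │ ╷ │ ┌─┤
│↳ ↑│ │ │↓│ │
├───┤ └─┤ │ │
│   │   │↓│ │
│ ╷ ╵ ╷ ╵ ╵ │
│ │   │  ↳ B│
└─┴───┴─────┘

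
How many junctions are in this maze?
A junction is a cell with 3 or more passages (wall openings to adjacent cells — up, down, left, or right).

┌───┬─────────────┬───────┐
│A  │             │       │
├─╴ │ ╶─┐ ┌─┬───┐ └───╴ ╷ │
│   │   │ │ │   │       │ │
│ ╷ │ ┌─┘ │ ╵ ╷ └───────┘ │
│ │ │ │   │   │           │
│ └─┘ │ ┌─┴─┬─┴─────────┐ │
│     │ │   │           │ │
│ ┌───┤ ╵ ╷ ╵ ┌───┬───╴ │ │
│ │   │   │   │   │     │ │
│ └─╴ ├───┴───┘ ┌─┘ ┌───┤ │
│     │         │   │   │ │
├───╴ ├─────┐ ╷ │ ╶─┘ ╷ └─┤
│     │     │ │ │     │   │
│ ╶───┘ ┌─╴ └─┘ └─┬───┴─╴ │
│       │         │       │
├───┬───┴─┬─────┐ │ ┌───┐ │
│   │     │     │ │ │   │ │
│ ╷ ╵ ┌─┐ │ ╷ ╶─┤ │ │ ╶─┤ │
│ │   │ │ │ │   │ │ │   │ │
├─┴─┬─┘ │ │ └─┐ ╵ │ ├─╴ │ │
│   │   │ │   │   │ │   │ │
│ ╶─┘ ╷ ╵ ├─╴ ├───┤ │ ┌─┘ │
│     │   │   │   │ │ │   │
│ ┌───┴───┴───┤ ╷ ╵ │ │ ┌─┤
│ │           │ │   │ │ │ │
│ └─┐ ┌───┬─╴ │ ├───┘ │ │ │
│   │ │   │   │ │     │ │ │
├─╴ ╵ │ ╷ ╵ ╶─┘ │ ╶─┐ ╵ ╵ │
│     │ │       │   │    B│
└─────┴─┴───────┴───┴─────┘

Checking each cell for number of passages:

Junctions found (3+ passages):
  (0, 4): 3 passages
  (0, 11): 3 passages
  (1, 1): 3 passages
  (1, 2): 3 passages
  (2, 12): 3 passages
  (3, 0): 3 passages
  (5, 2): 3 passages
  (5, 6): 3 passages
  (5, 7): 3 passages
  (7, 5): 3 passages
  (7, 7): 3 passages
  (7, 12): 3 passages
  (8, 6): 3 passages
  (10, 3): 3 passages
  (11, 0): 3 passages
  (12, 2): 3 passages
  (13, 10): 3 passages
  (14, 1): 3 passages
  (14, 5): 3 passages
  (14, 11): 3 passages
Total junctions: 20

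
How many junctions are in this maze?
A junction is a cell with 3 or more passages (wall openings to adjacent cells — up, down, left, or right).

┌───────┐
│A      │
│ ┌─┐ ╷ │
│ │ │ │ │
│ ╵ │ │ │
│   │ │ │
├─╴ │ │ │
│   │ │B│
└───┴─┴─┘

Checking each cell for number of passages:

Junctions found (3+ passages):
  (0, 2): 3 passages
  (2, 1): 3 passages
Total junctions: 2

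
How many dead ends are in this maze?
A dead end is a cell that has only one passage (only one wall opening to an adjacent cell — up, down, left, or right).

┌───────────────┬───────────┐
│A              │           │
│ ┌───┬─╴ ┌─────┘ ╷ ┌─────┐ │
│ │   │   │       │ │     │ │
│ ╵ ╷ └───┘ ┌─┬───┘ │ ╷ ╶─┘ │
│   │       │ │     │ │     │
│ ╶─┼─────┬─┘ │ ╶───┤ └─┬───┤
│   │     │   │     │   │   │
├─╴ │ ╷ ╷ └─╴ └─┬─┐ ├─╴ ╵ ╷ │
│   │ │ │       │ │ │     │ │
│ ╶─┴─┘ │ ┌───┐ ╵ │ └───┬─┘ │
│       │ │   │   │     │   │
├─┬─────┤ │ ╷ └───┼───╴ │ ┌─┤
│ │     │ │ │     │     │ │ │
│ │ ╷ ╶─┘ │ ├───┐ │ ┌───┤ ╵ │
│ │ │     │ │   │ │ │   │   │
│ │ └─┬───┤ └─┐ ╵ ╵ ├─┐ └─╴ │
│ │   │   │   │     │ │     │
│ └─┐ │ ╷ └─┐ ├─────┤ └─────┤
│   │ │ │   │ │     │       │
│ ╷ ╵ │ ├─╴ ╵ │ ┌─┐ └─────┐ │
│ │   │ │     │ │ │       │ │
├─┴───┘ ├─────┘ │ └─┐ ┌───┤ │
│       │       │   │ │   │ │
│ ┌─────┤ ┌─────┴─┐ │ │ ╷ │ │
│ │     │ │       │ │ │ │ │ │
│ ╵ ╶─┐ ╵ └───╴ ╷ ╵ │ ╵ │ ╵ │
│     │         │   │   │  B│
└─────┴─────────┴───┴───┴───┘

Checking each cell for number of passages:

Dead ends found at positions:
  (0, 7)
  (1, 3)
  (1, 12)
  (2, 6)
  (3, 5)
  (4, 2)
  (4, 8)
  (4, 10)
  (6, 0)
  (6, 3)
  (6, 13)
  (7, 6)
  (7, 10)
  (8, 10)
  (10, 0)
  (10, 4)
  (10, 8)
  (10, 12)
  (12, 5)
  (13, 2)
Total dead ends: 20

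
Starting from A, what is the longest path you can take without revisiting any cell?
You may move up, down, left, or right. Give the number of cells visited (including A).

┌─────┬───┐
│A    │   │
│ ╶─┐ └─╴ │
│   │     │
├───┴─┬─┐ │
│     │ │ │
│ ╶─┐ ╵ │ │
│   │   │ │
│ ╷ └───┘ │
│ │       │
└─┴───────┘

Finding longest simple path using DFS:
Start: (0, 0)
Longest path visits 20 cells
Path: A → right → right → down → right → right → down → down → down → left → left → left → up → left → up → right → right → down → right → up

Solution:

┌─────┬───┐
│A → ↓│   │
│ ╶─┐ └─╴ │
│   │↳ → ↓│
├───┴─┬─┐ │
│↱ → ↓│B│↓│
│ ╶─┐ ╵ │ │
│↑ ↰│↳ ↑│↓│
│ ╷ └───┘ │
│ │↑ ← ← ↲│
└─┴───────┘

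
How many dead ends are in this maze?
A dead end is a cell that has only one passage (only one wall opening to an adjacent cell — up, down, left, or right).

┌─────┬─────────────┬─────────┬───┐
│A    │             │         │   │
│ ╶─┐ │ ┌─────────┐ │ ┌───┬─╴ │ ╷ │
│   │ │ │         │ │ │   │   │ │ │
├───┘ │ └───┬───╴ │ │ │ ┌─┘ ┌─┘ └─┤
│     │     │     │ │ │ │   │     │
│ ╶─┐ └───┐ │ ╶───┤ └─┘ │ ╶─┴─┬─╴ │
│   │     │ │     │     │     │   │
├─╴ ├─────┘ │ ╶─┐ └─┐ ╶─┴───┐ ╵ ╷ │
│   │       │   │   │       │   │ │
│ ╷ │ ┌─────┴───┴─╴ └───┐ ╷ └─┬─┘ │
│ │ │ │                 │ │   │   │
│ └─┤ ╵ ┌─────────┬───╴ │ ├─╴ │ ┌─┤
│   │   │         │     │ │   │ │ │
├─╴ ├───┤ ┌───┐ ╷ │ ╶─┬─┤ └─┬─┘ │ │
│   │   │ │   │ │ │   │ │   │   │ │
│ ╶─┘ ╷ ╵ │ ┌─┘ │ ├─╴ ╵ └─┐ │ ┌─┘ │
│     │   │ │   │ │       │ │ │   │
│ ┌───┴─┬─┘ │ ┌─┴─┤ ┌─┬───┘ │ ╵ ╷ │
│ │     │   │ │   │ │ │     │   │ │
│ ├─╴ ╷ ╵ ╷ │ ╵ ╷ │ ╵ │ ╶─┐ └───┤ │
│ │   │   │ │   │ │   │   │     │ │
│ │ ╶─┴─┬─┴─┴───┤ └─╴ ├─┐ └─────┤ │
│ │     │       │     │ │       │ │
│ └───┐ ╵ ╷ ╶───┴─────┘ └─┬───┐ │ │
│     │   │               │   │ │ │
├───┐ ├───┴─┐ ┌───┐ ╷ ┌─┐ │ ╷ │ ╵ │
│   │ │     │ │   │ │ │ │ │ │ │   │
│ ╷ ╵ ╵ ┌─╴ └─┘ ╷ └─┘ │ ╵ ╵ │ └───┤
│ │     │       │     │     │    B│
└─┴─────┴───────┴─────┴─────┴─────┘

Checking each cell for number of passages:

Dead ends found at positions:
  (1, 1)
  (1, 4)
  (1, 12)
  (1, 16)
  (2, 10)
  (2, 14)
  (3, 4)
  (4, 7)
  (5, 1)
  (6, 13)
  (6, 16)
  (7, 6)
  (7, 11)
  (8, 8)
  (8, 12)
  (9, 1)
  (9, 10)
  (10, 5)
  (10, 15)
  (11, 7)
  (11, 11)
  (13, 6)
  (13, 9)
  (13, 11)
  (14, 0)
  (14, 4)
  (14, 16)
Total dead ends: 27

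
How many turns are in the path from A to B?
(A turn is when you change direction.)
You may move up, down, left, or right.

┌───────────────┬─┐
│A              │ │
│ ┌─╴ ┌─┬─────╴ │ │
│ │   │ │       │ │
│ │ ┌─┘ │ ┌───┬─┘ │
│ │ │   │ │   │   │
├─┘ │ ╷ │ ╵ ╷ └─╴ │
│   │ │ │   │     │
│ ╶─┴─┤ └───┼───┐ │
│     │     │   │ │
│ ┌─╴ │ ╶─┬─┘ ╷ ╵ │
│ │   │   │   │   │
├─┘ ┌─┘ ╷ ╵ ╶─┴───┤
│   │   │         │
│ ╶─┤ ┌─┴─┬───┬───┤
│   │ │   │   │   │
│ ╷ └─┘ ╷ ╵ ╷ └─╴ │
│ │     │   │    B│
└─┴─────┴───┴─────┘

Directions: right, right, down, left, down, down, left, down, right, right, down, left, down, left, down, right, down, right, right, up, right, down, right, up, right, down, right, right
Number of turns: 22

Solution:

┌───────────────┬─┐
│A → ↓          │ │
│ ┌─╴ ┌─┬─────╴ │ │
│ │↓ ↲│ │       │ │
│ │ ┌─┘ │ ┌───┬─┘ │
│ │↓│   │ │   │   │
├─┘ │ ╷ │ ╵ ╷ └─╴ │
│↓ ↲│ │ │   │     │
│ ╶─┴─┤ └───┼───┐ │
│↳ → ↓│     │   │ │
│ ┌─╴ │ ╶─┬─┘ ╷ ╵ │
│ │↓ ↲│   │   │   │
├─┘ ┌─┘ ╷ ╵ ╶─┴───┤
│↓ ↲│   │         │
│ ╶─┤ ┌─┴─┬───┬───┤
│↳ ↓│ │↱ ↓│↱ ↓│   │
│ ╷ └─┘ ╷ ╵ ╷ └─╴ │
│ │↳ → ↑│↳ ↑│↳ → B│
└─┴─────┴───┴─────┘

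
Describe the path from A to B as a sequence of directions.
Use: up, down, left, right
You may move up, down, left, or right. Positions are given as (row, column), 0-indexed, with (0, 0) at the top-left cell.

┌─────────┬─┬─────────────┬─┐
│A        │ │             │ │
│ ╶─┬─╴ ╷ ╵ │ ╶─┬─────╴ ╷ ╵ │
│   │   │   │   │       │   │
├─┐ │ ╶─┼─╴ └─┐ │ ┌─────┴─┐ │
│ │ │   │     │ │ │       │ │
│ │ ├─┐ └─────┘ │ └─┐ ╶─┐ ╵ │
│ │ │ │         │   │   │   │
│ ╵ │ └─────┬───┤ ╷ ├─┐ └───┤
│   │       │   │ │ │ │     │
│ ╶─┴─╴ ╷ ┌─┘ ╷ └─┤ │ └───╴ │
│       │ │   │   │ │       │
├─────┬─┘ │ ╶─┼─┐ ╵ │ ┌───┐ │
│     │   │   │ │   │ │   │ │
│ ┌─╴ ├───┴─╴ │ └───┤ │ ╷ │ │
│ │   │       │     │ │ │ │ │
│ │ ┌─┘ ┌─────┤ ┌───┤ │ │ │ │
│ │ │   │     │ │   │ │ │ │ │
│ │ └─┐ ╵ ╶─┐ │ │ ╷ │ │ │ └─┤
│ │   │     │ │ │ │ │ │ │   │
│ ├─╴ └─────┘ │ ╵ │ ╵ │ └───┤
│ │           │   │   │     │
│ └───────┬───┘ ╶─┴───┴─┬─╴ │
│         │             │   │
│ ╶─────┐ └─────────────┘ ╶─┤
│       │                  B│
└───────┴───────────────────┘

Finding the path and converting it to directions:
Path through cells: (0,0) → (0,1) → (0,2) → (0,3) → (1,3) → (1,2) → (2,2) → (2,3) → (3,3) → (3,4) → (3,5) → (3,6) → (3,7) → (2,7) → (1,7) → (1,6) → (0,6) → (0,7) → (0,8) → (0,9) → (0,10) → (0,11) → (1,11) → (1,10) → (1,9) → (1,8) → (2,8) → (3,8) → (3,9) → (4,9) → (5,9) → (6,9) → (6,8) → (5,8) → (5,7) → (4,7) → (4,6) → (5,6) → (5,5) → (6,5) → (6,6) → (7,6) → (7,5) → (7,4) → (7,3) → (8,3) → (9,3) → (9,4) → (8,4) → (8,5) → (8,6) → (9,6) → (10,6) → (10,5) → (10,4) → (10,3) → (10,2) → (9,2) → (9,1) → (8,1) → (7,1) → (7,2) → (6,2) → (6,1) → (6,0) → (7,0) → (8,0) → (9,0) → (10,0) → (11,0) → (11,1) → (11,2) → (11,3) → (11,4) → (12,4) → (12,5) → (12,6) → (12,7) → (12,8) → (12,9) → (12,10) → (12,11) → (12,12) → (12,13)
Directions: right, right, right, down, left, down, right, down, right, right, right, right, up, up, left, up, right, right, right, right, right, down, left, left, left, down, down, right, down, down, down, left, up, left, up, left, down, left, down, right, down, left, left, left, down, down, right, up, right, right, down, down, left, left, left, left, up, left, up, up, right, up, left, left, down, down, down, down, down, right, right, right, right, down, right, right, right, right, right, right, right, right, right

Solution:

┌─────────┬─┬─────────────┬─┐
│A → → ↓  │ │↱ → → → → ↓  │ │
│ ╶─┬─╴ ╷ ╵ │ ╶─┬─────╴ ╷ ╵ │
│   │↓ ↲│   │↑ ↰│↓ ← ← ↲│   │
├─┐ │ ╶─┼─╴ └─┐ │ ┌─────┴─┐ │
│ │ │↳ ↓│     │↑│↓│       │ │
│ │ ├─┐ └─────┘ │ └─┐ ╶─┐ ╵ │
│ │ │ │↳ → → → ↑│↳ ↓│   │   │
│ ╵ │ └─────┬───┤ ╷ ├─┐ └───┤
│   │       │↓ ↰│ │↓│ │     │
│ ╶─┴─╴ ╷ ┌─┘ ╷ └─┤ │ └───╴ │
│       │ │↓ ↲│↑ ↰│↓│       │
├─────┬─┘ │ ╶─┼─┐ ╵ │ ┌───┐ │
│↓ ← ↰│   │↳ ↓│ │↑ ↲│ │   │ │
│ ┌─╴ ├───┴─╴ │ └───┤ │ ╷ │ │
│↓│↱ ↑│↓ ← ← ↲│     │ │ │ │ │
│ │ ┌─┘ ┌─────┤ ┌───┤ │ │ │ │
│↓│↑│  ↓│↱ → ↓│ │   │ │ │ │ │
│ │ └─┐ ╵ ╶─┐ │ │ ╷ │ │ │ └─┤
│↓│↑ ↰│↳ ↑  │↓│ │ │ │ │ │   │
│ ├─╴ └─────┘ │ ╵ │ ╵ │ └───┤
│↓│  ↑ ← ← ← ↲│   │   │     │
│ └───────┬───┘ ╶─┴───┴─┬─╴ │
│↳ → → → ↓│             │   │
│ ╶─────┐ └─────────────┘ ╶─┤
│       │↳ → → → → → → → → B│
└───────┴───────────────────┘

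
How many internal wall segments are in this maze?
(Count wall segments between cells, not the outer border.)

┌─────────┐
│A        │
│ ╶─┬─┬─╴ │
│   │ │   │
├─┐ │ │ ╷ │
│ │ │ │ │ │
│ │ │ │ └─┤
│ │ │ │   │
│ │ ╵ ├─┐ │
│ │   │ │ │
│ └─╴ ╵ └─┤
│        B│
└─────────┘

Counting internal wall segments:
Total internal walls: 20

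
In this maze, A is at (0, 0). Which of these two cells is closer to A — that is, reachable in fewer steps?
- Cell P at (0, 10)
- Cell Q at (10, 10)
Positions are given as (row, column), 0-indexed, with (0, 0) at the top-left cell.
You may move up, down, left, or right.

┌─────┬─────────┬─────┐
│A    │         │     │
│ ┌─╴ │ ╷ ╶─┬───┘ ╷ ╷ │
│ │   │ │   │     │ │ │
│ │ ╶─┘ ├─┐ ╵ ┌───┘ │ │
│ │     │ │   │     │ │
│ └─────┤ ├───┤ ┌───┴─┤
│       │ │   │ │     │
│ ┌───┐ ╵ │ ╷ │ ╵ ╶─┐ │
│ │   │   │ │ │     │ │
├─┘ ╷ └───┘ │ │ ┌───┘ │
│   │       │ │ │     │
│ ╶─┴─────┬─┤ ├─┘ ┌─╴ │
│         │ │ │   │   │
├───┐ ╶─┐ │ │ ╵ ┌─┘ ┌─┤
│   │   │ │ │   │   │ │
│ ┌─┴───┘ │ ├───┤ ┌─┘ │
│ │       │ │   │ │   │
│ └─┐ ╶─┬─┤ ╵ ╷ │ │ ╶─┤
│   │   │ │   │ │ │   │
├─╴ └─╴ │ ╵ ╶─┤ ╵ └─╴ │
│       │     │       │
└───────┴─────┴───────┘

Shortest path A → P at (0, 10): 20 steps
Shortest path A → Q at (10, 10): 40 steps

P is closer (20 steps vs 40 steps).

Path to P:

┌─────┬─────────┬─────┐
│A → ↓│↱ ↓      │↱ → P│
│ ┌─╴ │ ╷ ╶─┬───┘ ╷ ╷ │
│ │↓ ↲│↑│↳ ↓│↱ → ↑│ │ │
│ │ ╶─┘ ├─┐ ╵ ┌───┘ │ │
│ │↳ → ↑│ │↳ ↑│     │ │
│ └─────┤ ├───┤ ┌───┴─┤
│       │ │   │ │     │
│ ┌───┐ ╵ │ ╷ │ ╵ ╶─┐ │
│ │   │   │ │ │     │ │
├─┘ ╷ └───┘ │ │ ┌───┘ │
│   │       │ │ │     │
│ ╶─┴─────┬─┤ ├─┘ ┌─╴ │
│         │ │ │   │   │
├───┐ ╶─┐ │ │ ╵ ┌─┘ ┌─┤
│   │   │ │ │   │   │ │
│ ┌─┴───┘ │ ├───┤ ┌─┘ │
│ │       │ │   │ │   │
│ └─┐ ╶─┬─┤ ╵ ╷ │ │ ╶─┤
│   │   │ │   │ │ │   │
├─╴ └─╴ │ ╵ ╶─┤ ╵ └─╴ │
│       │     │       │
└───────┴─────┴───────┘

Path to Q:

┌─────┬─────────┬─────┐
│A → ↓│↱ ↓      │↱ ↓  │
│ ┌─╴ │ ╷ ╶─┬───┘ ╷ ╷ │
│ │↓ ↲│↑│↳ ↓│↱ → ↑│↓│ │
│ │ ╶─┘ ├─┐ ╵ ┌───┘ │ │
│ │↳ → ↑│ │↳ ↑│↓ ← ↲│ │
│ └─────┤ ├───┤ ┌───┴─┤
│       │ │   │↓│↱ → ↓│
│ ┌───┐ ╵ │ ╷ │ ╵ ╶─┐ │
│ │   │   │ │ │↳ ↑  │↓│
├─┘ ╷ └───┘ │ │ ┌───┘ │
│   │       │ │ │    ↓│
│ ╶─┴─────┬─┤ ├─┘ ┌─╴ │
│         │ │ │   │↓ ↲│
├───┐ ╶─┐ │ │ ╵ ┌─┘ ┌─┤
│   │   │ │ │   │↓ ↲│ │
│ ┌─┴───┘ │ ├───┤ ┌─┘ │
│ │       │ │   │↓│   │
│ └─┐ ╶─┬─┤ ╵ ╷ │ │ ╶─┤
│   │   │ │   │ │↓│   │
├─╴ └─╴ │ ╵ ╶─┤ ╵ └─╴ │
│       │     │  ↳ → Q│
└───────┴─────┴───────┘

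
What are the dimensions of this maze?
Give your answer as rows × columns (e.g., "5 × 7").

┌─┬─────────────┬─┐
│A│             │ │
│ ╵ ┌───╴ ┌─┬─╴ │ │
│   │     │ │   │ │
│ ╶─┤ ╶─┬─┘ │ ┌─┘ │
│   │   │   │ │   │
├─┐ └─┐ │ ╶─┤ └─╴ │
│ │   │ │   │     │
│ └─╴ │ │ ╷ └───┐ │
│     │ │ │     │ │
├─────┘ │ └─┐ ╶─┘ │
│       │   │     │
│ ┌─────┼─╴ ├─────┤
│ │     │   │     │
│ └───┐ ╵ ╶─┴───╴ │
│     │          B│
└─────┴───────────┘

Counting the maze dimensions:
Rows (vertical): 8
Columns (horizontal): 9
Dimensions: 8 × 9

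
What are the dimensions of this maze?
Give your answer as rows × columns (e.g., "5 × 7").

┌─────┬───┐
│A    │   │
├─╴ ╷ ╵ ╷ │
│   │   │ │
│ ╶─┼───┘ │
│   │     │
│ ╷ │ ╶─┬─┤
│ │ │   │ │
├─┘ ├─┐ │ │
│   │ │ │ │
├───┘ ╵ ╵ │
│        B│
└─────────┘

Counting the maze dimensions:
Rows (vertical): 6
Columns (horizontal): 5
Dimensions: 6 × 5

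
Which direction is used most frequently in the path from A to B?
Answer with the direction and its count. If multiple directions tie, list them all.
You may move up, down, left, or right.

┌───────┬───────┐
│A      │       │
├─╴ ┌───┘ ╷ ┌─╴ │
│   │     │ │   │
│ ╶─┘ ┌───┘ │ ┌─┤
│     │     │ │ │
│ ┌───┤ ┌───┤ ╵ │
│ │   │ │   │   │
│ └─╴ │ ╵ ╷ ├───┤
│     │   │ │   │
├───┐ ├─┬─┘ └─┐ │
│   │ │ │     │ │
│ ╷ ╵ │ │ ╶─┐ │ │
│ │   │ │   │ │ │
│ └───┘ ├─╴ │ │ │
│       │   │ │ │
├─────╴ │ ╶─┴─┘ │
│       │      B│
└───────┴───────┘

Directions: right, down, left, down, right, right, up, right, right, up, right, down, down, left, left, down, down, right, up, right, down, down, left, down, right, down, left, down, right, right, right
Counts: {'right': 12, 'down': 11, 'left': 5, 'up': 3}
Most common: right (12 times)

Solution:

┌───────┬───────┐
│A ↓    │↱ ↓    │
├─╴ ┌───┘ ╷ ┌─╴ │
│↓ ↲│↱ → ↑│↓│   │
│ ╶─┘ ┌───┘ │ ┌─┤
│↳ → ↑│↓ ← ↲│ │ │
│ ┌───┤ ┌───┤ ╵ │
│ │   │↓│↱ ↓│   │
│ └─╴ │ ╵ ╷ ├───┤
│     │↳ ↑│↓│   │
├───┐ ├─┬─┘ └─┐ │
│   │ │ │↓ ↲  │ │
│ ╷ ╵ │ │ ╶─┐ │ │
│ │   │ │↳ ↓│ │ │
│ └───┘ ├─╴ │ │ │
│       │↓ ↲│ │ │
├─────╴ │ ╶─┴─┘ │
│       │↳ → → B│
└───────┴───────┘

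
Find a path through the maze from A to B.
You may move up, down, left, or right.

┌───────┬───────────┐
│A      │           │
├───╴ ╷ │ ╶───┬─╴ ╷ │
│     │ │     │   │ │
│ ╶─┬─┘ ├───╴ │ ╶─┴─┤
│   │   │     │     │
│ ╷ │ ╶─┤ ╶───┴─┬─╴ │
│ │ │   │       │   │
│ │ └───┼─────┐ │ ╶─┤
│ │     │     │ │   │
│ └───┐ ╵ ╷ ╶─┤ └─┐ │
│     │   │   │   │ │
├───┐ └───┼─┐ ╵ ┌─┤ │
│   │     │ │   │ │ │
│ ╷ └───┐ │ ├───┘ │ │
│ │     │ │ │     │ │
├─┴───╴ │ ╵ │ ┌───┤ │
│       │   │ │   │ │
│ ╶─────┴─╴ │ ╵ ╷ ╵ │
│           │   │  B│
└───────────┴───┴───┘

Finding the shortest path through the maze:
Path length: 50 steps
Directions: right → right → down → left → left → down → right → down → down → right → right → down → right → up → right → down → right → down → right → up → up → up → left → left → left → up → right → right → up → left → left → up → right → right → right → right → down → left → down → right → right → down → left → down → right → down → down → down → down → down

Solution:

┌───────┬───────────┐
│A → ↓  │↱ → → → ↓  │
├───╴ ╷ │ ╶───┬─╴ ╷ │
│↓ ← ↲│ │↑ ← ↰│↓ ↲│ │
│ ╶─┬─┘ ├───╴ │ ╶─┴─┤
│↳ ↓│   │↱ → ↑│↳ → ↓│
│ ╷ │ ╶─┤ ╶───┴─┬─╴ │
│ │↓│   │↑ ← ← ↰│↓ ↲│
│ │ └───┼─────┐ │ ╶─┤
│ │↳ → ↓│↱ ↓  │↑│↳ ↓│
│ └───┐ ╵ ╷ ╶─┤ └─┐ │
│     │↳ ↑│↳ ↓│↑  │↓│
├───┐ └───┼─┐ ╵ ┌─┤ │
│   │     │ │↳ ↑│ │↓│
│ ╷ └───┐ │ ├───┘ │ │
│ │     │ │ │     │↓│
├─┴───╴ │ ╵ │ ┌───┤ │
│       │   │ │   │↓│
│ ╶─────┴─╴ │ ╵ ╷ ╵ │
│           │   │  B│
└───────────┴───┴───┘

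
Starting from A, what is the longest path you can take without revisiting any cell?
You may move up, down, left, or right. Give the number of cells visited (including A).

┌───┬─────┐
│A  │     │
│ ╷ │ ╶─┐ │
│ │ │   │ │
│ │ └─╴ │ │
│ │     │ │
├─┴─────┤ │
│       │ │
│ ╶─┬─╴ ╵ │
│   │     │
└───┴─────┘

Finding longest simple path using DFS:
Start: (0, 0)
Longest path visits 22 cells
Path: A → right → down → down → right → right → up → left → up → right → right → down → down → down → down → left → up → left → left → left → down → right

Solution:

┌───┬─────┐
│A ↓│↱ → ↓│
│ ╷ │ ╶─┐ │
│ │↓│↑ ↰│↓│
│ │ └─╴ │ │
│ │↳ → ↑│↓│
├─┴─────┤ │
│↓ ← ← ↰│↓│
│ ╶─┬─╴ ╵ │
│↳ B│  ↑ ↲│
└───┴─────┘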